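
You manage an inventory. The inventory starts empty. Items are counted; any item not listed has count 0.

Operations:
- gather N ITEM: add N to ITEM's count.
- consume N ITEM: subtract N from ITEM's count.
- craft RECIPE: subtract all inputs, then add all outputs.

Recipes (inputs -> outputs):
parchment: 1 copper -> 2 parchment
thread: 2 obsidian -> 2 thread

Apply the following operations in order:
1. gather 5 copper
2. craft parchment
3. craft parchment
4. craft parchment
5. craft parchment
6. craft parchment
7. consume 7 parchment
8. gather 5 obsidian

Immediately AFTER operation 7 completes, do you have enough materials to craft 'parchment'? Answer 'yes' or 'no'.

After 1 (gather 5 copper): copper=5
After 2 (craft parchment): copper=4 parchment=2
After 3 (craft parchment): copper=3 parchment=4
After 4 (craft parchment): copper=2 parchment=6
After 5 (craft parchment): copper=1 parchment=8
After 6 (craft parchment): parchment=10
After 7 (consume 7 parchment): parchment=3

Answer: no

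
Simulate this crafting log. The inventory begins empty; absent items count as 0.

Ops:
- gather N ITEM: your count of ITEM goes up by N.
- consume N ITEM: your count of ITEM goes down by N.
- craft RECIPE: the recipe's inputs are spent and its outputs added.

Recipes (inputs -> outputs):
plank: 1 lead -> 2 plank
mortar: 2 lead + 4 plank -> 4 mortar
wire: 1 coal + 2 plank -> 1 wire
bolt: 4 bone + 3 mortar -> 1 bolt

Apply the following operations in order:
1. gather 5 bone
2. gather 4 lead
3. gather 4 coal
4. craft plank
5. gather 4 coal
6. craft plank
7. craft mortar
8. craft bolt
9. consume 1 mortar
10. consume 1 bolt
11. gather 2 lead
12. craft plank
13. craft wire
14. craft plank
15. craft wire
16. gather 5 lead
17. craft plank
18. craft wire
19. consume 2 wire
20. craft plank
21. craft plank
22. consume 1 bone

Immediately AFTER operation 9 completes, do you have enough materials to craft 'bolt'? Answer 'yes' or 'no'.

After 1 (gather 5 bone): bone=5
After 2 (gather 4 lead): bone=5 lead=4
After 3 (gather 4 coal): bone=5 coal=4 lead=4
After 4 (craft plank): bone=5 coal=4 lead=3 plank=2
After 5 (gather 4 coal): bone=5 coal=8 lead=3 plank=2
After 6 (craft plank): bone=5 coal=8 lead=2 plank=4
After 7 (craft mortar): bone=5 coal=8 mortar=4
After 8 (craft bolt): bolt=1 bone=1 coal=8 mortar=1
After 9 (consume 1 mortar): bolt=1 bone=1 coal=8

Answer: no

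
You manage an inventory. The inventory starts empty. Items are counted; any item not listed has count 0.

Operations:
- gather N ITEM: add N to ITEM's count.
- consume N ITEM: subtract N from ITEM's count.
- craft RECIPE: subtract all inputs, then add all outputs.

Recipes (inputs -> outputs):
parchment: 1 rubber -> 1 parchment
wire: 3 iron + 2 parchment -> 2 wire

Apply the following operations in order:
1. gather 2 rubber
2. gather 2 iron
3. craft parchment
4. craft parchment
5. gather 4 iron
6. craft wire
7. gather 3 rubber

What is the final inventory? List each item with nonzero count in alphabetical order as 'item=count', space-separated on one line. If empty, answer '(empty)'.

After 1 (gather 2 rubber): rubber=2
After 2 (gather 2 iron): iron=2 rubber=2
After 3 (craft parchment): iron=2 parchment=1 rubber=1
After 4 (craft parchment): iron=2 parchment=2
After 5 (gather 4 iron): iron=6 parchment=2
After 6 (craft wire): iron=3 wire=2
After 7 (gather 3 rubber): iron=3 rubber=3 wire=2

Answer: iron=3 rubber=3 wire=2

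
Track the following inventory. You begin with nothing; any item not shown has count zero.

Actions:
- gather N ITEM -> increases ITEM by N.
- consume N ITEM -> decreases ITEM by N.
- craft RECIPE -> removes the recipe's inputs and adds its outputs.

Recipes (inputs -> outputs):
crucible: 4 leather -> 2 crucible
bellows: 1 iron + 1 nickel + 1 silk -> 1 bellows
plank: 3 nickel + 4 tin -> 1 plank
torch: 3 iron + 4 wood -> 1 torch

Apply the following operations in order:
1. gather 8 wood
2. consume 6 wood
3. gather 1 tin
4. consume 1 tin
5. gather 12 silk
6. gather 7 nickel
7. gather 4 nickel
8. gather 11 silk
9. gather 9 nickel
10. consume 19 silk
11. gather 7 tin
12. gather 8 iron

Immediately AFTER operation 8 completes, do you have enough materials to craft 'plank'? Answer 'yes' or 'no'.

After 1 (gather 8 wood): wood=8
After 2 (consume 6 wood): wood=2
After 3 (gather 1 tin): tin=1 wood=2
After 4 (consume 1 tin): wood=2
After 5 (gather 12 silk): silk=12 wood=2
After 6 (gather 7 nickel): nickel=7 silk=12 wood=2
After 7 (gather 4 nickel): nickel=11 silk=12 wood=2
After 8 (gather 11 silk): nickel=11 silk=23 wood=2

Answer: no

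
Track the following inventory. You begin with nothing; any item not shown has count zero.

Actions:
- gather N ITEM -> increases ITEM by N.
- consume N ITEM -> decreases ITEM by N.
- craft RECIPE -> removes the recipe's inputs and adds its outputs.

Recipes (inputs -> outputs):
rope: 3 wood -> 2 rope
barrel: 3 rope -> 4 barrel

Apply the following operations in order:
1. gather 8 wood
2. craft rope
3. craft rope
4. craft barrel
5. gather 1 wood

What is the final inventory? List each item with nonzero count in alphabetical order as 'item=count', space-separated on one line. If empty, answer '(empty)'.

Answer: barrel=4 rope=1 wood=3

Derivation:
After 1 (gather 8 wood): wood=8
After 2 (craft rope): rope=2 wood=5
After 3 (craft rope): rope=4 wood=2
After 4 (craft barrel): barrel=4 rope=1 wood=2
After 5 (gather 1 wood): barrel=4 rope=1 wood=3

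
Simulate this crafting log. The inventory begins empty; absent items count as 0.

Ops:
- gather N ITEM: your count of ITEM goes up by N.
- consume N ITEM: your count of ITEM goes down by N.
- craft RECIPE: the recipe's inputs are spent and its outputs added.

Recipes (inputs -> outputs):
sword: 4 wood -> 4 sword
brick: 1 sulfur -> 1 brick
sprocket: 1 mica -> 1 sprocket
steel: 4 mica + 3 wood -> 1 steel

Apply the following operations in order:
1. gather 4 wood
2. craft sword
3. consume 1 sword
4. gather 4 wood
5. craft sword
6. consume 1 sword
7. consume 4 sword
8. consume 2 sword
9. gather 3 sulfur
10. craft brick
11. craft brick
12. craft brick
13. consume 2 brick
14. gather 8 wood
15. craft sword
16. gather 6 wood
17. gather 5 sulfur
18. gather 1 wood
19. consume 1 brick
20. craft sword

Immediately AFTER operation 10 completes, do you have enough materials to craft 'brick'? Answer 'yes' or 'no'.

After 1 (gather 4 wood): wood=4
After 2 (craft sword): sword=4
After 3 (consume 1 sword): sword=3
After 4 (gather 4 wood): sword=3 wood=4
After 5 (craft sword): sword=7
After 6 (consume 1 sword): sword=6
After 7 (consume 4 sword): sword=2
After 8 (consume 2 sword): (empty)
After 9 (gather 3 sulfur): sulfur=3
After 10 (craft brick): brick=1 sulfur=2

Answer: yes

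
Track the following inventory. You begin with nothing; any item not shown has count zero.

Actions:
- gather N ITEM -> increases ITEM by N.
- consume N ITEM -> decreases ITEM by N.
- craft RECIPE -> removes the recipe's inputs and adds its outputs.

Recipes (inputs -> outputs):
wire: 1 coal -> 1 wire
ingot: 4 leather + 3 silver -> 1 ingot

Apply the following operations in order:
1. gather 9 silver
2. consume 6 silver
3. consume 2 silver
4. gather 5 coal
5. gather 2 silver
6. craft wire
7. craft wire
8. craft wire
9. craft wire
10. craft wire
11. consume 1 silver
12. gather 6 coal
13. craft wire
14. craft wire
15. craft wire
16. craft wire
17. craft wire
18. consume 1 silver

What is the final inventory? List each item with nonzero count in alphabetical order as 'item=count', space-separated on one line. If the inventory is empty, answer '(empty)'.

Answer: coal=1 silver=1 wire=10

Derivation:
After 1 (gather 9 silver): silver=9
After 2 (consume 6 silver): silver=3
After 3 (consume 2 silver): silver=1
After 4 (gather 5 coal): coal=5 silver=1
After 5 (gather 2 silver): coal=5 silver=3
After 6 (craft wire): coal=4 silver=3 wire=1
After 7 (craft wire): coal=3 silver=3 wire=2
After 8 (craft wire): coal=2 silver=3 wire=3
After 9 (craft wire): coal=1 silver=3 wire=4
After 10 (craft wire): silver=3 wire=5
After 11 (consume 1 silver): silver=2 wire=5
After 12 (gather 6 coal): coal=6 silver=2 wire=5
After 13 (craft wire): coal=5 silver=2 wire=6
After 14 (craft wire): coal=4 silver=2 wire=7
After 15 (craft wire): coal=3 silver=2 wire=8
After 16 (craft wire): coal=2 silver=2 wire=9
After 17 (craft wire): coal=1 silver=2 wire=10
After 18 (consume 1 silver): coal=1 silver=1 wire=10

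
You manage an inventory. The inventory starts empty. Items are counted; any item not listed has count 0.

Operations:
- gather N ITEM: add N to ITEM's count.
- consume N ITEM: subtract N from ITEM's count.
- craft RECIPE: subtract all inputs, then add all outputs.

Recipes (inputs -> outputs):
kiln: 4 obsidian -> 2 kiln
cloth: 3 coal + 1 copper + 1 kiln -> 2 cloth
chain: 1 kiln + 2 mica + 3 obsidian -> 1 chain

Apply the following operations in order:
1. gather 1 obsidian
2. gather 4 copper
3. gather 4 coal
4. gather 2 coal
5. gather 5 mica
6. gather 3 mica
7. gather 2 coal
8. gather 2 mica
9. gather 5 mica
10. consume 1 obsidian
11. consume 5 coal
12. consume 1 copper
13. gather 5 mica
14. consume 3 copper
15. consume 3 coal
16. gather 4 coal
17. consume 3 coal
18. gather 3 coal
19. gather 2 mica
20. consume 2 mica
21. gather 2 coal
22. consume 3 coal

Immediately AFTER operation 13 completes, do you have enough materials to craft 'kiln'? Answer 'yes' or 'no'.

Answer: no

Derivation:
After 1 (gather 1 obsidian): obsidian=1
After 2 (gather 4 copper): copper=4 obsidian=1
After 3 (gather 4 coal): coal=4 copper=4 obsidian=1
After 4 (gather 2 coal): coal=6 copper=4 obsidian=1
After 5 (gather 5 mica): coal=6 copper=4 mica=5 obsidian=1
After 6 (gather 3 mica): coal=6 copper=4 mica=8 obsidian=1
After 7 (gather 2 coal): coal=8 copper=4 mica=8 obsidian=1
After 8 (gather 2 mica): coal=8 copper=4 mica=10 obsidian=1
After 9 (gather 5 mica): coal=8 copper=4 mica=15 obsidian=1
After 10 (consume 1 obsidian): coal=8 copper=4 mica=15
After 11 (consume 5 coal): coal=3 copper=4 mica=15
After 12 (consume 1 copper): coal=3 copper=3 mica=15
After 13 (gather 5 mica): coal=3 copper=3 mica=20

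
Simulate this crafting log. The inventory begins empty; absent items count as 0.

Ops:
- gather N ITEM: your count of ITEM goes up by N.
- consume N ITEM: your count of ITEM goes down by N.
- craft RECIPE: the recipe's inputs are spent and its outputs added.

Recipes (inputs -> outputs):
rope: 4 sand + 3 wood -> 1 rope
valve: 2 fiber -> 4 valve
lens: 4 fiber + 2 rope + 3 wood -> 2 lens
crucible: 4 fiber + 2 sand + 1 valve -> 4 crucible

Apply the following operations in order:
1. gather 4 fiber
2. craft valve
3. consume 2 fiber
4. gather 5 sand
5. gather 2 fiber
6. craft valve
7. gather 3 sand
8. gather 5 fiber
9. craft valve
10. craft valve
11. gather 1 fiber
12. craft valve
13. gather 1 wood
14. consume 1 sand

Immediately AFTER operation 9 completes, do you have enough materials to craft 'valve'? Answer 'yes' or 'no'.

Answer: yes

Derivation:
After 1 (gather 4 fiber): fiber=4
After 2 (craft valve): fiber=2 valve=4
After 3 (consume 2 fiber): valve=4
After 4 (gather 5 sand): sand=5 valve=4
After 5 (gather 2 fiber): fiber=2 sand=5 valve=4
After 6 (craft valve): sand=5 valve=8
After 7 (gather 3 sand): sand=8 valve=8
After 8 (gather 5 fiber): fiber=5 sand=8 valve=8
After 9 (craft valve): fiber=3 sand=8 valve=12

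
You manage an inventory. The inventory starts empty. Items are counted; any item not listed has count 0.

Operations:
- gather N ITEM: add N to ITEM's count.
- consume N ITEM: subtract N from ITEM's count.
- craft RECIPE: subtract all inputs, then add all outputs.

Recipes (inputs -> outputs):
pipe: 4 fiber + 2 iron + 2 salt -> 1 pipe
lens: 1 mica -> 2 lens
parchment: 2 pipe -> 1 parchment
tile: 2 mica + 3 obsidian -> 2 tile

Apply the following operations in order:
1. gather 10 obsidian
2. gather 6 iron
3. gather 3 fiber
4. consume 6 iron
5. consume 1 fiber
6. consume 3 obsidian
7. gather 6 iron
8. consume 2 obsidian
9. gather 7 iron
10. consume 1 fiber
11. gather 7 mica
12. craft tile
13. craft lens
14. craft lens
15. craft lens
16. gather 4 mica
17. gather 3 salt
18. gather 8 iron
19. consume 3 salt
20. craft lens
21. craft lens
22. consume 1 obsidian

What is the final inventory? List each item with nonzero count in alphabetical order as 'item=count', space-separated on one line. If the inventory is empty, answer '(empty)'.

After 1 (gather 10 obsidian): obsidian=10
After 2 (gather 6 iron): iron=6 obsidian=10
After 3 (gather 3 fiber): fiber=3 iron=6 obsidian=10
After 4 (consume 6 iron): fiber=3 obsidian=10
After 5 (consume 1 fiber): fiber=2 obsidian=10
After 6 (consume 3 obsidian): fiber=2 obsidian=7
After 7 (gather 6 iron): fiber=2 iron=6 obsidian=7
After 8 (consume 2 obsidian): fiber=2 iron=6 obsidian=5
After 9 (gather 7 iron): fiber=2 iron=13 obsidian=5
After 10 (consume 1 fiber): fiber=1 iron=13 obsidian=5
After 11 (gather 7 mica): fiber=1 iron=13 mica=7 obsidian=5
After 12 (craft tile): fiber=1 iron=13 mica=5 obsidian=2 tile=2
After 13 (craft lens): fiber=1 iron=13 lens=2 mica=4 obsidian=2 tile=2
After 14 (craft lens): fiber=1 iron=13 lens=4 mica=3 obsidian=2 tile=2
After 15 (craft lens): fiber=1 iron=13 lens=6 mica=2 obsidian=2 tile=2
After 16 (gather 4 mica): fiber=1 iron=13 lens=6 mica=6 obsidian=2 tile=2
After 17 (gather 3 salt): fiber=1 iron=13 lens=6 mica=6 obsidian=2 salt=3 tile=2
After 18 (gather 8 iron): fiber=1 iron=21 lens=6 mica=6 obsidian=2 salt=3 tile=2
After 19 (consume 3 salt): fiber=1 iron=21 lens=6 mica=6 obsidian=2 tile=2
After 20 (craft lens): fiber=1 iron=21 lens=8 mica=5 obsidian=2 tile=2
After 21 (craft lens): fiber=1 iron=21 lens=10 mica=4 obsidian=2 tile=2
After 22 (consume 1 obsidian): fiber=1 iron=21 lens=10 mica=4 obsidian=1 tile=2

Answer: fiber=1 iron=21 lens=10 mica=4 obsidian=1 tile=2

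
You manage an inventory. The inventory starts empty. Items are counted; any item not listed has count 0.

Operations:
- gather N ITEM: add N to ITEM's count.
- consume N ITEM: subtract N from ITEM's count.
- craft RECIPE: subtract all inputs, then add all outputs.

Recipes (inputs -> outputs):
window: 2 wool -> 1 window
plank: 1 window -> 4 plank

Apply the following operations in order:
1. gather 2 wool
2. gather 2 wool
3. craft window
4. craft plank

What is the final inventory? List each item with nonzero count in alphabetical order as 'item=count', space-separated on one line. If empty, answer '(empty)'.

After 1 (gather 2 wool): wool=2
After 2 (gather 2 wool): wool=4
After 3 (craft window): window=1 wool=2
After 4 (craft plank): plank=4 wool=2

Answer: plank=4 wool=2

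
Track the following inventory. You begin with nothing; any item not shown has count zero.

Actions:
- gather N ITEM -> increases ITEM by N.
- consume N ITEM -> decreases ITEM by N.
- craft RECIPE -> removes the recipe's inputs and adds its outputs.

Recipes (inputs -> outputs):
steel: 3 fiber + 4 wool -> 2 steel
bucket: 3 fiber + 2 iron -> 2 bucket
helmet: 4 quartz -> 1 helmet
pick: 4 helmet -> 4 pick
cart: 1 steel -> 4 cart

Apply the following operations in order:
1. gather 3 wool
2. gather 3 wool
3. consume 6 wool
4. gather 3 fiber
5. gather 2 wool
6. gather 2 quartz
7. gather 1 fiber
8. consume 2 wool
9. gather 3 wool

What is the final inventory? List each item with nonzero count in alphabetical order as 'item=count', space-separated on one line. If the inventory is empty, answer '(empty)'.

Answer: fiber=4 quartz=2 wool=3

Derivation:
After 1 (gather 3 wool): wool=3
After 2 (gather 3 wool): wool=6
After 3 (consume 6 wool): (empty)
After 4 (gather 3 fiber): fiber=3
After 5 (gather 2 wool): fiber=3 wool=2
After 6 (gather 2 quartz): fiber=3 quartz=2 wool=2
After 7 (gather 1 fiber): fiber=4 quartz=2 wool=2
After 8 (consume 2 wool): fiber=4 quartz=2
After 9 (gather 3 wool): fiber=4 quartz=2 wool=3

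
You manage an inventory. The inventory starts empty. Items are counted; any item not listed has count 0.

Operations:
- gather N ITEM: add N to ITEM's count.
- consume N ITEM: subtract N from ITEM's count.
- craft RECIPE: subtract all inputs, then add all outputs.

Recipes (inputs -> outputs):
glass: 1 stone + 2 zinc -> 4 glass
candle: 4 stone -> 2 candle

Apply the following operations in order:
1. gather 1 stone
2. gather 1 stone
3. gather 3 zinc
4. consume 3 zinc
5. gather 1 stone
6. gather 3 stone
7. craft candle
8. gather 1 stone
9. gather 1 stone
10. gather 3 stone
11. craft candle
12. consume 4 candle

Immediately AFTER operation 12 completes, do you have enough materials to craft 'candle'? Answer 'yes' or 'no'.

After 1 (gather 1 stone): stone=1
After 2 (gather 1 stone): stone=2
After 3 (gather 3 zinc): stone=2 zinc=3
After 4 (consume 3 zinc): stone=2
After 5 (gather 1 stone): stone=3
After 6 (gather 3 stone): stone=6
After 7 (craft candle): candle=2 stone=2
After 8 (gather 1 stone): candle=2 stone=3
After 9 (gather 1 stone): candle=2 stone=4
After 10 (gather 3 stone): candle=2 stone=7
After 11 (craft candle): candle=4 stone=3
After 12 (consume 4 candle): stone=3

Answer: no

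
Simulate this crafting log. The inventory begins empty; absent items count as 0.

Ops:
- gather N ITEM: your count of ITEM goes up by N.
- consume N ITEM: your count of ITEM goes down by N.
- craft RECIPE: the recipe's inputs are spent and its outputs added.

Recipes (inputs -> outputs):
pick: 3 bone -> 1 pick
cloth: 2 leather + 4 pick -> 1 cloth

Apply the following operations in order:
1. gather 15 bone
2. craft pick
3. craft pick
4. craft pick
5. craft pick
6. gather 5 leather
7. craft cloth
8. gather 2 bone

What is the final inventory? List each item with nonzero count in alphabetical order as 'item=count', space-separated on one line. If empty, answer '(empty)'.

Answer: bone=5 cloth=1 leather=3

Derivation:
After 1 (gather 15 bone): bone=15
After 2 (craft pick): bone=12 pick=1
After 3 (craft pick): bone=9 pick=2
After 4 (craft pick): bone=6 pick=3
After 5 (craft pick): bone=3 pick=4
After 6 (gather 5 leather): bone=3 leather=5 pick=4
After 7 (craft cloth): bone=3 cloth=1 leather=3
After 8 (gather 2 bone): bone=5 cloth=1 leather=3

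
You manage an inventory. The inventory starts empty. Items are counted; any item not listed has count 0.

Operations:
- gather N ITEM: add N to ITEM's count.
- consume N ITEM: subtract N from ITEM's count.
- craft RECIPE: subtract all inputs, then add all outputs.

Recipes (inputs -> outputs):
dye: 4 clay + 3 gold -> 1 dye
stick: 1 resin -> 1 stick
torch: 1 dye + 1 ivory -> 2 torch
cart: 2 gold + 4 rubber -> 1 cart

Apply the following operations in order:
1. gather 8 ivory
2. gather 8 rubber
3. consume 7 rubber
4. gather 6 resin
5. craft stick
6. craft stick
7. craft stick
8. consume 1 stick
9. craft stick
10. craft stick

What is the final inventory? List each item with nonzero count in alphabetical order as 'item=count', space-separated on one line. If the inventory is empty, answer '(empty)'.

Answer: ivory=8 resin=1 rubber=1 stick=4

Derivation:
After 1 (gather 8 ivory): ivory=8
After 2 (gather 8 rubber): ivory=8 rubber=8
After 3 (consume 7 rubber): ivory=8 rubber=1
After 4 (gather 6 resin): ivory=8 resin=6 rubber=1
After 5 (craft stick): ivory=8 resin=5 rubber=1 stick=1
After 6 (craft stick): ivory=8 resin=4 rubber=1 stick=2
After 7 (craft stick): ivory=8 resin=3 rubber=1 stick=3
After 8 (consume 1 stick): ivory=8 resin=3 rubber=1 stick=2
After 9 (craft stick): ivory=8 resin=2 rubber=1 stick=3
After 10 (craft stick): ivory=8 resin=1 rubber=1 stick=4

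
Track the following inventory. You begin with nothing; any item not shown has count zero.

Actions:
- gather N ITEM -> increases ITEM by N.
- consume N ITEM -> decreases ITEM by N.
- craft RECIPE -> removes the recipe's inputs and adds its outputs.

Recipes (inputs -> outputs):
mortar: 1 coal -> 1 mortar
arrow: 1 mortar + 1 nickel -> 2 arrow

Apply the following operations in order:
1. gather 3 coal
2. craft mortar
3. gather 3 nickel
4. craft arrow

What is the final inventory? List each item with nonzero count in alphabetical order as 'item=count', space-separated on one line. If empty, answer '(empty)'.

After 1 (gather 3 coal): coal=3
After 2 (craft mortar): coal=2 mortar=1
After 3 (gather 3 nickel): coal=2 mortar=1 nickel=3
After 4 (craft arrow): arrow=2 coal=2 nickel=2

Answer: arrow=2 coal=2 nickel=2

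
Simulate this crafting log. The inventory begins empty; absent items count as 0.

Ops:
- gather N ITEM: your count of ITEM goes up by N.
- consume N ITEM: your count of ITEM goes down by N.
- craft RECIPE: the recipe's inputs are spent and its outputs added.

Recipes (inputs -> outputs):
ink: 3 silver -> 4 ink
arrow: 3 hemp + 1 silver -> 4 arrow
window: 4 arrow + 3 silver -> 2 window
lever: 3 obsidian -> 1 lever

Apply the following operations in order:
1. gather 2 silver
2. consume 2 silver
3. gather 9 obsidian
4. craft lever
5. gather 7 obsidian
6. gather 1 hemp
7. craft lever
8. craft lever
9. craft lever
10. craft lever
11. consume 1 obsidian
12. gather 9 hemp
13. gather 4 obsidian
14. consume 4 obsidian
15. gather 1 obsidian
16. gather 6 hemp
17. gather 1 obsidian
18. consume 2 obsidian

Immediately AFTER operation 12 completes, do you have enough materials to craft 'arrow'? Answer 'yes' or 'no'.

After 1 (gather 2 silver): silver=2
After 2 (consume 2 silver): (empty)
After 3 (gather 9 obsidian): obsidian=9
After 4 (craft lever): lever=1 obsidian=6
After 5 (gather 7 obsidian): lever=1 obsidian=13
After 6 (gather 1 hemp): hemp=1 lever=1 obsidian=13
After 7 (craft lever): hemp=1 lever=2 obsidian=10
After 8 (craft lever): hemp=1 lever=3 obsidian=7
After 9 (craft lever): hemp=1 lever=4 obsidian=4
After 10 (craft lever): hemp=1 lever=5 obsidian=1
After 11 (consume 1 obsidian): hemp=1 lever=5
After 12 (gather 9 hemp): hemp=10 lever=5

Answer: no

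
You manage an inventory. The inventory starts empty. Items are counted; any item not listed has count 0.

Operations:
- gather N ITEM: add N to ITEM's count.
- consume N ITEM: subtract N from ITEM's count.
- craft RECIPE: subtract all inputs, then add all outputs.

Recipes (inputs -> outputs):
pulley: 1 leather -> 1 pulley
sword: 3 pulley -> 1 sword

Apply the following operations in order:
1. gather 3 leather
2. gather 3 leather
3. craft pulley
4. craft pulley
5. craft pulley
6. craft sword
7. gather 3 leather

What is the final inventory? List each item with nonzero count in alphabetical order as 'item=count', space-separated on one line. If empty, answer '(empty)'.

Answer: leather=6 sword=1

Derivation:
After 1 (gather 3 leather): leather=3
After 2 (gather 3 leather): leather=6
After 3 (craft pulley): leather=5 pulley=1
After 4 (craft pulley): leather=4 pulley=2
After 5 (craft pulley): leather=3 pulley=3
After 6 (craft sword): leather=3 sword=1
After 7 (gather 3 leather): leather=6 sword=1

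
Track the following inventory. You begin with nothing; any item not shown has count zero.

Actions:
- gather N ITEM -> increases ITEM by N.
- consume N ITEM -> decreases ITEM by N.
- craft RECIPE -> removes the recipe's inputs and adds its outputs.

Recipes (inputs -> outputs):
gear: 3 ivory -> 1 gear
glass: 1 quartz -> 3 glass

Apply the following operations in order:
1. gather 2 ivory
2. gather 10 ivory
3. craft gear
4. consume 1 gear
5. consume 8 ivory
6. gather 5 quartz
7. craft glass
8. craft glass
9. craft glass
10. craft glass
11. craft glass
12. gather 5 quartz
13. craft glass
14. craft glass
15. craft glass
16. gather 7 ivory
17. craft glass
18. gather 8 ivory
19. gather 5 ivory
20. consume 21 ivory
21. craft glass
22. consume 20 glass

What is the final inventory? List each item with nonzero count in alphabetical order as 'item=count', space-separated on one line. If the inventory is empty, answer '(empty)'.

Answer: glass=10

Derivation:
After 1 (gather 2 ivory): ivory=2
After 2 (gather 10 ivory): ivory=12
After 3 (craft gear): gear=1 ivory=9
After 4 (consume 1 gear): ivory=9
After 5 (consume 8 ivory): ivory=1
After 6 (gather 5 quartz): ivory=1 quartz=5
After 7 (craft glass): glass=3 ivory=1 quartz=4
After 8 (craft glass): glass=6 ivory=1 quartz=3
After 9 (craft glass): glass=9 ivory=1 quartz=2
After 10 (craft glass): glass=12 ivory=1 quartz=1
After 11 (craft glass): glass=15 ivory=1
After 12 (gather 5 quartz): glass=15 ivory=1 quartz=5
After 13 (craft glass): glass=18 ivory=1 quartz=4
After 14 (craft glass): glass=21 ivory=1 quartz=3
After 15 (craft glass): glass=24 ivory=1 quartz=2
After 16 (gather 7 ivory): glass=24 ivory=8 quartz=2
After 17 (craft glass): glass=27 ivory=8 quartz=1
After 18 (gather 8 ivory): glass=27 ivory=16 quartz=1
After 19 (gather 5 ivory): glass=27 ivory=21 quartz=1
After 20 (consume 21 ivory): glass=27 quartz=1
After 21 (craft glass): glass=30
After 22 (consume 20 glass): glass=10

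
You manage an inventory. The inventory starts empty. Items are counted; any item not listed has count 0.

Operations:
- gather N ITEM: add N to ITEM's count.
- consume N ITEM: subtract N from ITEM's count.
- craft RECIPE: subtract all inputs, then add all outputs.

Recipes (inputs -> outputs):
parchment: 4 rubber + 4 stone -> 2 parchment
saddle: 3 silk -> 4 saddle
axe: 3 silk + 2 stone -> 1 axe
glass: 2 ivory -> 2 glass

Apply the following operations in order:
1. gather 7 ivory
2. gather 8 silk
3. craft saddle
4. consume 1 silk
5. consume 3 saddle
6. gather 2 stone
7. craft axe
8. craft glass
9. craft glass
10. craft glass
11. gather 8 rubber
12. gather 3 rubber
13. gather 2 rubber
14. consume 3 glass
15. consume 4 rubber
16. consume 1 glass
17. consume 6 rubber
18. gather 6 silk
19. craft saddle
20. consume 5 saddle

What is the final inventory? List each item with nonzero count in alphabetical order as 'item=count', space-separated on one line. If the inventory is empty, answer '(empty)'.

Answer: axe=1 glass=2 ivory=1 rubber=3 silk=4

Derivation:
After 1 (gather 7 ivory): ivory=7
After 2 (gather 8 silk): ivory=7 silk=8
After 3 (craft saddle): ivory=7 saddle=4 silk=5
After 4 (consume 1 silk): ivory=7 saddle=4 silk=4
After 5 (consume 3 saddle): ivory=7 saddle=1 silk=4
After 6 (gather 2 stone): ivory=7 saddle=1 silk=4 stone=2
After 7 (craft axe): axe=1 ivory=7 saddle=1 silk=1
After 8 (craft glass): axe=1 glass=2 ivory=5 saddle=1 silk=1
After 9 (craft glass): axe=1 glass=4 ivory=3 saddle=1 silk=1
After 10 (craft glass): axe=1 glass=6 ivory=1 saddle=1 silk=1
After 11 (gather 8 rubber): axe=1 glass=6 ivory=1 rubber=8 saddle=1 silk=1
After 12 (gather 3 rubber): axe=1 glass=6 ivory=1 rubber=11 saddle=1 silk=1
After 13 (gather 2 rubber): axe=1 glass=6 ivory=1 rubber=13 saddle=1 silk=1
After 14 (consume 3 glass): axe=1 glass=3 ivory=1 rubber=13 saddle=1 silk=1
After 15 (consume 4 rubber): axe=1 glass=3 ivory=1 rubber=9 saddle=1 silk=1
After 16 (consume 1 glass): axe=1 glass=2 ivory=1 rubber=9 saddle=1 silk=1
After 17 (consume 6 rubber): axe=1 glass=2 ivory=1 rubber=3 saddle=1 silk=1
After 18 (gather 6 silk): axe=1 glass=2 ivory=1 rubber=3 saddle=1 silk=7
After 19 (craft saddle): axe=1 glass=2 ivory=1 rubber=3 saddle=5 silk=4
After 20 (consume 5 saddle): axe=1 glass=2 ivory=1 rubber=3 silk=4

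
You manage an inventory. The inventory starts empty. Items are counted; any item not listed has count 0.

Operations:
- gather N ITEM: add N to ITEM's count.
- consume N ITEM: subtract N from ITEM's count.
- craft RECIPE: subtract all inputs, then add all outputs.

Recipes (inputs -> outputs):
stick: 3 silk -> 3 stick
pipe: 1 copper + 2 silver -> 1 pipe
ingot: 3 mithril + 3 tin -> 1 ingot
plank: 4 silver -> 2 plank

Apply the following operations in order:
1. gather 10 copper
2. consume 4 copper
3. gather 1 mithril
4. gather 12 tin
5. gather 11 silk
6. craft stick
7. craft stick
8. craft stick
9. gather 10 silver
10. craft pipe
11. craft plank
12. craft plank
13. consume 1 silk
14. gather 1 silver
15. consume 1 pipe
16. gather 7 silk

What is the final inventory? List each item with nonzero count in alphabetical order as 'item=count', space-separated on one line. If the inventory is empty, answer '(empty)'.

Answer: copper=5 mithril=1 plank=4 silk=8 silver=1 stick=9 tin=12

Derivation:
After 1 (gather 10 copper): copper=10
After 2 (consume 4 copper): copper=6
After 3 (gather 1 mithril): copper=6 mithril=1
After 4 (gather 12 tin): copper=6 mithril=1 tin=12
After 5 (gather 11 silk): copper=6 mithril=1 silk=11 tin=12
After 6 (craft stick): copper=6 mithril=1 silk=8 stick=3 tin=12
After 7 (craft stick): copper=6 mithril=1 silk=5 stick=6 tin=12
After 8 (craft stick): copper=6 mithril=1 silk=2 stick=9 tin=12
After 9 (gather 10 silver): copper=6 mithril=1 silk=2 silver=10 stick=9 tin=12
After 10 (craft pipe): copper=5 mithril=1 pipe=1 silk=2 silver=8 stick=9 tin=12
After 11 (craft plank): copper=5 mithril=1 pipe=1 plank=2 silk=2 silver=4 stick=9 tin=12
After 12 (craft plank): copper=5 mithril=1 pipe=1 plank=4 silk=2 stick=9 tin=12
After 13 (consume 1 silk): copper=5 mithril=1 pipe=1 plank=4 silk=1 stick=9 tin=12
After 14 (gather 1 silver): copper=5 mithril=1 pipe=1 plank=4 silk=1 silver=1 stick=9 tin=12
After 15 (consume 1 pipe): copper=5 mithril=1 plank=4 silk=1 silver=1 stick=9 tin=12
After 16 (gather 7 silk): copper=5 mithril=1 plank=4 silk=8 silver=1 stick=9 tin=12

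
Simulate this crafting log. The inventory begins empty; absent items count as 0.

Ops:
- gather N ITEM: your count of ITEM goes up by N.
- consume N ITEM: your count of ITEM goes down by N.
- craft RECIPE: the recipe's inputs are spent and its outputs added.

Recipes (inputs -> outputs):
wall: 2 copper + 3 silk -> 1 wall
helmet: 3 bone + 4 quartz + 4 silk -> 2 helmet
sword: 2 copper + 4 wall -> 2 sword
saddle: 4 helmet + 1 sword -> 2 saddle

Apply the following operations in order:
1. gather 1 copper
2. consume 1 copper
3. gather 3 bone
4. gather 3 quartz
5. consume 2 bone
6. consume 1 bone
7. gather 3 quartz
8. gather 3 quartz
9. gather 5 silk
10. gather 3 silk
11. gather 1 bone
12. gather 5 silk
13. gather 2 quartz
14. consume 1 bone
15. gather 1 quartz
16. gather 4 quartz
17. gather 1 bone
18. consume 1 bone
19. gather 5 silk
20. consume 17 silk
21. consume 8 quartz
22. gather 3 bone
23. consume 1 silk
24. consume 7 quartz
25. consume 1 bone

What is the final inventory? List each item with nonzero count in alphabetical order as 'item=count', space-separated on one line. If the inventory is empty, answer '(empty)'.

After 1 (gather 1 copper): copper=1
After 2 (consume 1 copper): (empty)
After 3 (gather 3 bone): bone=3
After 4 (gather 3 quartz): bone=3 quartz=3
After 5 (consume 2 bone): bone=1 quartz=3
After 6 (consume 1 bone): quartz=3
After 7 (gather 3 quartz): quartz=6
After 8 (gather 3 quartz): quartz=9
After 9 (gather 5 silk): quartz=9 silk=5
After 10 (gather 3 silk): quartz=9 silk=8
After 11 (gather 1 bone): bone=1 quartz=9 silk=8
After 12 (gather 5 silk): bone=1 quartz=9 silk=13
After 13 (gather 2 quartz): bone=1 quartz=11 silk=13
After 14 (consume 1 bone): quartz=11 silk=13
After 15 (gather 1 quartz): quartz=12 silk=13
After 16 (gather 4 quartz): quartz=16 silk=13
After 17 (gather 1 bone): bone=1 quartz=16 silk=13
After 18 (consume 1 bone): quartz=16 silk=13
After 19 (gather 5 silk): quartz=16 silk=18
After 20 (consume 17 silk): quartz=16 silk=1
After 21 (consume 8 quartz): quartz=8 silk=1
After 22 (gather 3 bone): bone=3 quartz=8 silk=1
After 23 (consume 1 silk): bone=3 quartz=8
After 24 (consume 7 quartz): bone=3 quartz=1
After 25 (consume 1 bone): bone=2 quartz=1

Answer: bone=2 quartz=1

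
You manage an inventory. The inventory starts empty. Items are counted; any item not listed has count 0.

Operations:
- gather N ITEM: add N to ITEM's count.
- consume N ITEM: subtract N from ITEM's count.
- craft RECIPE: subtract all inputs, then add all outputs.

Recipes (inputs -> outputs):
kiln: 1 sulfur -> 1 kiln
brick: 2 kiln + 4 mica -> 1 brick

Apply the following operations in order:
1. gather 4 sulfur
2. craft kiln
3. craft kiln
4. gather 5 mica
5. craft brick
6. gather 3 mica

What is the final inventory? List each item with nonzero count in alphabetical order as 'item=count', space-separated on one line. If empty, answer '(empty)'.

After 1 (gather 4 sulfur): sulfur=4
After 2 (craft kiln): kiln=1 sulfur=3
After 3 (craft kiln): kiln=2 sulfur=2
After 4 (gather 5 mica): kiln=2 mica=5 sulfur=2
After 5 (craft brick): brick=1 mica=1 sulfur=2
After 6 (gather 3 mica): brick=1 mica=4 sulfur=2

Answer: brick=1 mica=4 sulfur=2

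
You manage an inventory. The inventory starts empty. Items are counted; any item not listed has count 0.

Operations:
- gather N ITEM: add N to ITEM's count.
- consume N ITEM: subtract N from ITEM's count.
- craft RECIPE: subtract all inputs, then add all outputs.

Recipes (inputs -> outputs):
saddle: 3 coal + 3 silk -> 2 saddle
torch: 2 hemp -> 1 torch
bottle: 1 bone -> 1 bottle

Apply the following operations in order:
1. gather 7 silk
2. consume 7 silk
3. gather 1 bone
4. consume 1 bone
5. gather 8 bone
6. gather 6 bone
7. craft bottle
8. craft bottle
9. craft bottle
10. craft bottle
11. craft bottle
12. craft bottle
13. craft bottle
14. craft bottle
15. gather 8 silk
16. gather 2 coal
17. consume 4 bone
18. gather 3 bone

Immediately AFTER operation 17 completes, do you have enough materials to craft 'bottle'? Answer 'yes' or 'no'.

After 1 (gather 7 silk): silk=7
After 2 (consume 7 silk): (empty)
After 3 (gather 1 bone): bone=1
After 4 (consume 1 bone): (empty)
After 5 (gather 8 bone): bone=8
After 6 (gather 6 bone): bone=14
After 7 (craft bottle): bone=13 bottle=1
After 8 (craft bottle): bone=12 bottle=2
After 9 (craft bottle): bone=11 bottle=3
After 10 (craft bottle): bone=10 bottle=4
After 11 (craft bottle): bone=9 bottle=5
After 12 (craft bottle): bone=8 bottle=6
After 13 (craft bottle): bone=7 bottle=7
After 14 (craft bottle): bone=6 bottle=8
After 15 (gather 8 silk): bone=6 bottle=8 silk=8
After 16 (gather 2 coal): bone=6 bottle=8 coal=2 silk=8
After 17 (consume 4 bone): bone=2 bottle=8 coal=2 silk=8

Answer: yes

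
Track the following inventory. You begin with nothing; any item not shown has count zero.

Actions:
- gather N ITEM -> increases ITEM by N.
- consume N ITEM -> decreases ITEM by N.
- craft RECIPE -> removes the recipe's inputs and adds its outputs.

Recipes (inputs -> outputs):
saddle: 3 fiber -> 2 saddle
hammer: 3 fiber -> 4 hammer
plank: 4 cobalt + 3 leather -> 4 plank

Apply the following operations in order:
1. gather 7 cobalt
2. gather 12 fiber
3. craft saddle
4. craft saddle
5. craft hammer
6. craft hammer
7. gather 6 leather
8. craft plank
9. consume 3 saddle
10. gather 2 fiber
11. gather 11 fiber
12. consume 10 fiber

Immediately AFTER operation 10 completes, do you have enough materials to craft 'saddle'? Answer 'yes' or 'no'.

After 1 (gather 7 cobalt): cobalt=7
After 2 (gather 12 fiber): cobalt=7 fiber=12
After 3 (craft saddle): cobalt=7 fiber=9 saddle=2
After 4 (craft saddle): cobalt=7 fiber=6 saddle=4
After 5 (craft hammer): cobalt=7 fiber=3 hammer=4 saddle=4
After 6 (craft hammer): cobalt=7 hammer=8 saddle=4
After 7 (gather 6 leather): cobalt=7 hammer=8 leather=6 saddle=4
After 8 (craft plank): cobalt=3 hammer=8 leather=3 plank=4 saddle=4
After 9 (consume 3 saddle): cobalt=3 hammer=8 leather=3 plank=4 saddle=1
After 10 (gather 2 fiber): cobalt=3 fiber=2 hammer=8 leather=3 plank=4 saddle=1

Answer: no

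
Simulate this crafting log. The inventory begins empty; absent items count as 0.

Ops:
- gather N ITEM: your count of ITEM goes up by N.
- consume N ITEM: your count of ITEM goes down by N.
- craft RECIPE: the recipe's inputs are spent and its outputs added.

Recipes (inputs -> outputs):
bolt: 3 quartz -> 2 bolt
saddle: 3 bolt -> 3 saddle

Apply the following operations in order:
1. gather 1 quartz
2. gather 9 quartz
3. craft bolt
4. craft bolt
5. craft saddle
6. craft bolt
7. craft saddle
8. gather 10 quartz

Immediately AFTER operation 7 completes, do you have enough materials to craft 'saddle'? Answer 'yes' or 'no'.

Answer: no

Derivation:
After 1 (gather 1 quartz): quartz=1
After 2 (gather 9 quartz): quartz=10
After 3 (craft bolt): bolt=2 quartz=7
After 4 (craft bolt): bolt=4 quartz=4
After 5 (craft saddle): bolt=1 quartz=4 saddle=3
After 6 (craft bolt): bolt=3 quartz=1 saddle=3
After 7 (craft saddle): quartz=1 saddle=6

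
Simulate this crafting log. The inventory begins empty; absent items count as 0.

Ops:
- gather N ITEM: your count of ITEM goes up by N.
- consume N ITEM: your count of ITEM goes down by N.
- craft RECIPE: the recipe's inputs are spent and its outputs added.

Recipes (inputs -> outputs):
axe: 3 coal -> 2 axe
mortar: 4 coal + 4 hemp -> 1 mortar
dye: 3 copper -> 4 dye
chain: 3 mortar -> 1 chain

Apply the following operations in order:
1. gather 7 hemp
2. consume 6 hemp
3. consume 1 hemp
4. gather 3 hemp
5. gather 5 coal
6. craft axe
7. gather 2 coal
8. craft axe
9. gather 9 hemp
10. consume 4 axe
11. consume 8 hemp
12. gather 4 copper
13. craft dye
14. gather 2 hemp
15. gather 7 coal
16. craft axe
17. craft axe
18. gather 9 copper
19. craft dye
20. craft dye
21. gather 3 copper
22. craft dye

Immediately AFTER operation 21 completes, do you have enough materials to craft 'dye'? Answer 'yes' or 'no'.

Answer: yes

Derivation:
After 1 (gather 7 hemp): hemp=7
After 2 (consume 6 hemp): hemp=1
After 3 (consume 1 hemp): (empty)
After 4 (gather 3 hemp): hemp=3
After 5 (gather 5 coal): coal=5 hemp=3
After 6 (craft axe): axe=2 coal=2 hemp=3
After 7 (gather 2 coal): axe=2 coal=4 hemp=3
After 8 (craft axe): axe=4 coal=1 hemp=3
After 9 (gather 9 hemp): axe=4 coal=1 hemp=12
After 10 (consume 4 axe): coal=1 hemp=12
After 11 (consume 8 hemp): coal=1 hemp=4
After 12 (gather 4 copper): coal=1 copper=4 hemp=4
After 13 (craft dye): coal=1 copper=1 dye=4 hemp=4
After 14 (gather 2 hemp): coal=1 copper=1 dye=4 hemp=6
After 15 (gather 7 coal): coal=8 copper=1 dye=4 hemp=6
After 16 (craft axe): axe=2 coal=5 copper=1 dye=4 hemp=6
After 17 (craft axe): axe=4 coal=2 copper=1 dye=4 hemp=6
After 18 (gather 9 copper): axe=4 coal=2 copper=10 dye=4 hemp=6
After 19 (craft dye): axe=4 coal=2 copper=7 dye=8 hemp=6
After 20 (craft dye): axe=4 coal=2 copper=4 dye=12 hemp=6
After 21 (gather 3 copper): axe=4 coal=2 copper=7 dye=12 hemp=6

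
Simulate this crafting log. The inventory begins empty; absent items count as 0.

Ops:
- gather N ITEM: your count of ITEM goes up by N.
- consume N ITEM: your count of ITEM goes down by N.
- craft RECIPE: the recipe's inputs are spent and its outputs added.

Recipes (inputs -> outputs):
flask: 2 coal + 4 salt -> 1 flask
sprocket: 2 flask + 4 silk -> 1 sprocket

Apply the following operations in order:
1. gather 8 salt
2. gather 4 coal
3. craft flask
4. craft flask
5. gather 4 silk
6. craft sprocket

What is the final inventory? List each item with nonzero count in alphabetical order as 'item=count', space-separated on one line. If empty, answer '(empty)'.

Answer: sprocket=1

Derivation:
After 1 (gather 8 salt): salt=8
After 2 (gather 4 coal): coal=4 salt=8
After 3 (craft flask): coal=2 flask=1 salt=4
After 4 (craft flask): flask=2
After 5 (gather 4 silk): flask=2 silk=4
After 6 (craft sprocket): sprocket=1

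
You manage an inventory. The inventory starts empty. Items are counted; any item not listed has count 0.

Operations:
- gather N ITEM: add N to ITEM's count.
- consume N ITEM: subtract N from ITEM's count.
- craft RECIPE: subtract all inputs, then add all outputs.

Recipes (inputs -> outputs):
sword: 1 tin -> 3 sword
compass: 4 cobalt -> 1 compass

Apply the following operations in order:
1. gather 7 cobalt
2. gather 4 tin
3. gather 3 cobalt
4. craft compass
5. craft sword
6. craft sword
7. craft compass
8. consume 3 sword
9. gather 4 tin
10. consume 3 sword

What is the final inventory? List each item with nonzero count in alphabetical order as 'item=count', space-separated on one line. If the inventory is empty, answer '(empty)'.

Answer: cobalt=2 compass=2 tin=6

Derivation:
After 1 (gather 7 cobalt): cobalt=7
After 2 (gather 4 tin): cobalt=7 tin=4
After 3 (gather 3 cobalt): cobalt=10 tin=4
After 4 (craft compass): cobalt=6 compass=1 tin=4
After 5 (craft sword): cobalt=6 compass=1 sword=3 tin=3
After 6 (craft sword): cobalt=6 compass=1 sword=6 tin=2
After 7 (craft compass): cobalt=2 compass=2 sword=6 tin=2
After 8 (consume 3 sword): cobalt=2 compass=2 sword=3 tin=2
After 9 (gather 4 tin): cobalt=2 compass=2 sword=3 tin=6
After 10 (consume 3 sword): cobalt=2 compass=2 tin=6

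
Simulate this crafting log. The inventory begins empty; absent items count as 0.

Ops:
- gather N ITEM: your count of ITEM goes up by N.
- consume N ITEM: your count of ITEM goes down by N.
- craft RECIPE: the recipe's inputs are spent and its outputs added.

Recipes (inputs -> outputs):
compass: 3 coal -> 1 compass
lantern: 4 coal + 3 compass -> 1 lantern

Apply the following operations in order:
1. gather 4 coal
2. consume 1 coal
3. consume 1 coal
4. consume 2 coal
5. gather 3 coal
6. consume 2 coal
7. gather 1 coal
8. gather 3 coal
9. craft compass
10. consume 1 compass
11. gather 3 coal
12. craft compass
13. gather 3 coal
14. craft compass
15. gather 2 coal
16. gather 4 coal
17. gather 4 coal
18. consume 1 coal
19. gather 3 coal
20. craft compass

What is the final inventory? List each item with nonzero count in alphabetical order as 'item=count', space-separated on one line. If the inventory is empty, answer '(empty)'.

After 1 (gather 4 coal): coal=4
After 2 (consume 1 coal): coal=3
After 3 (consume 1 coal): coal=2
After 4 (consume 2 coal): (empty)
After 5 (gather 3 coal): coal=3
After 6 (consume 2 coal): coal=1
After 7 (gather 1 coal): coal=2
After 8 (gather 3 coal): coal=5
After 9 (craft compass): coal=2 compass=1
After 10 (consume 1 compass): coal=2
After 11 (gather 3 coal): coal=5
After 12 (craft compass): coal=2 compass=1
After 13 (gather 3 coal): coal=5 compass=1
After 14 (craft compass): coal=2 compass=2
After 15 (gather 2 coal): coal=4 compass=2
After 16 (gather 4 coal): coal=8 compass=2
After 17 (gather 4 coal): coal=12 compass=2
After 18 (consume 1 coal): coal=11 compass=2
After 19 (gather 3 coal): coal=14 compass=2
After 20 (craft compass): coal=11 compass=3

Answer: coal=11 compass=3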